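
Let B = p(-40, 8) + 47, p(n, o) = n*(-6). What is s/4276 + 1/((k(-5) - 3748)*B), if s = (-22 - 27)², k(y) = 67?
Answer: 2536524971/4517367372 ≈ 0.56151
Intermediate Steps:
p(n, o) = -6*n
B = 287 (B = -6*(-40) + 47 = 240 + 47 = 287)
s = 2401 (s = (-49)² = 2401)
s/4276 + 1/((k(-5) - 3748)*B) = 2401/4276 + 1/((67 - 3748)*287) = 2401*(1/4276) + (1/287)/(-3681) = 2401/4276 - 1/3681*1/287 = 2401/4276 - 1/1056447 = 2536524971/4517367372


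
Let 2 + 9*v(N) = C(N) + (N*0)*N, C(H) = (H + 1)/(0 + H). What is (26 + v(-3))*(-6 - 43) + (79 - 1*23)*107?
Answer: 127582/27 ≈ 4725.3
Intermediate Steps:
C(H) = (1 + H)/H
v(N) = -2/9 + (1 + N)/(9*N) (v(N) = -2/9 + ((1 + N)/N + (N*0)*N)/9 = -2/9 + ((1 + N)/N + 0*N)/9 = -2/9 + ((1 + N)/N + 0)/9 = -2/9 + ((1 + N)/N)/9 = -2/9 + (1 + N)/(9*N))
(26 + v(-3))*(-6 - 43) + (79 - 1*23)*107 = (26 + (⅑)*(1 - 1*(-3))/(-3))*(-6 - 43) + (79 - 1*23)*107 = (26 + (⅑)*(-⅓)*(1 + 3))*(-49) + (79 - 23)*107 = (26 + (⅑)*(-⅓)*4)*(-49) + 56*107 = (26 - 4/27)*(-49) + 5992 = (698/27)*(-49) + 5992 = -34202/27 + 5992 = 127582/27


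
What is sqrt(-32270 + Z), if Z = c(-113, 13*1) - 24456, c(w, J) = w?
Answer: I*sqrt(56839) ≈ 238.41*I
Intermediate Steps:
Z = -24569 (Z = -113 - 24456 = -24569)
sqrt(-32270 + Z) = sqrt(-32270 - 24569) = sqrt(-56839) = I*sqrt(56839)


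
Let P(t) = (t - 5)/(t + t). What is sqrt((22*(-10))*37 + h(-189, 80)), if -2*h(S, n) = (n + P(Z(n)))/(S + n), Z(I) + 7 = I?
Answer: I*sqrt(515351361151)/7957 ≈ 90.22*I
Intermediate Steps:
Z(I) = -7 + I
P(t) = (-5 + t)/(2*t) (P(t) = (-5 + t)/((2*t)) = (-5 + t)*(1/(2*t)) = (-5 + t)/(2*t))
h(S, n) = -(n + (-12 + n)/(2*(-7 + n)))/(2*(S + n)) (h(S, n) = -(n + (-5 + (-7 + n))/(2*(-7 + n)))/(2*(S + n)) = -(n + (-12 + n)/(2*(-7 + n)))/(2*(S + n)))
sqrt((22*(-10))*37 + h(-189, 80)) = sqrt((22*(-10))*37 + (12 - 1*80 - 2*80*(-7 + 80))/(4*(-7 + 80)*(-189 + 80))) = sqrt(-220*37 + (1/4)*(12 - 80 - 2*80*73)/(73*(-109))) = sqrt(-8140 + (1/4)*(1/73)*(-1/109)*(12 - 80 - 11680)) = sqrt(-8140 + (1/4)*(1/73)*(-1/109)*(-11748)) = sqrt(-8140 + 2937/7957) = sqrt(-64767043/7957) = I*sqrt(515351361151)/7957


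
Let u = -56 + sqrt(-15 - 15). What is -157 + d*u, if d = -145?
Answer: 7963 - 145*I*sqrt(30) ≈ 7963.0 - 794.2*I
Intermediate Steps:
u = -56 + I*sqrt(30) (u = -56 + sqrt(-30) = -56 + I*sqrt(30) ≈ -56.0 + 5.4772*I)
-157 + d*u = -157 - 145*(-56 + I*sqrt(30)) = -157 + (8120 - 145*I*sqrt(30)) = 7963 - 145*I*sqrt(30)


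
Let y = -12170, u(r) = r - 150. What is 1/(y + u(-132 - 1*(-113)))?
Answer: -1/12339 ≈ -8.1044e-5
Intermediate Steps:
u(r) = -150 + r
1/(y + u(-132 - 1*(-113))) = 1/(-12170 + (-150 + (-132 - 1*(-113)))) = 1/(-12170 + (-150 + (-132 + 113))) = 1/(-12170 + (-150 - 19)) = 1/(-12170 - 169) = 1/(-12339) = -1/12339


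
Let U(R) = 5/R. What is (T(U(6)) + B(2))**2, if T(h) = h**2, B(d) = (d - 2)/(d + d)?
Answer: 625/1296 ≈ 0.48225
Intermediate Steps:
B(d) = (-2 + d)/(2*d) (B(d) = (-2 + d)/((2*d)) = (-2 + d)*(1/(2*d)) = (-2 + d)/(2*d))
(T(U(6)) + B(2))**2 = ((5/6)**2 + (1/2)*(-2 + 2)/2)**2 = ((5*(1/6))**2 + (1/2)*(1/2)*0)**2 = ((5/6)**2 + 0)**2 = (25/36 + 0)**2 = (25/36)**2 = 625/1296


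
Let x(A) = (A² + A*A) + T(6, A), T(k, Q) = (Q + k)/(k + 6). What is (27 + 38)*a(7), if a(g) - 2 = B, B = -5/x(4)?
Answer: 23660/197 ≈ 120.10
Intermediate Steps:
T(k, Q) = (Q + k)/(6 + k)
x(A) = ½ + 2*A² + A/12 (x(A) = (A² + A*A) + (A + 6)/(6 + 6) = (A² + A²) + (6 + A)/12 = 2*A² + (6 + A)/12 = 2*A² + (½ + A/12) = ½ + 2*A² + A/12)
B = -30/197 (B = -5/(½ + 2*4² + (1/12)*4) = -5/(½ + 2*16 + ⅓) = -5/(½ + 32 + ⅓) = -5/197/6 = -5*6/197 = -30/197 ≈ -0.15228)
a(g) = 364/197 (a(g) = 2 - 30/197 = 364/197)
(27 + 38)*a(7) = (27 + 38)*(364/197) = 65*(364/197) = 23660/197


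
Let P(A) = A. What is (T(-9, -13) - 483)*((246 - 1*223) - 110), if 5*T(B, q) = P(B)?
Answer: 210888/5 ≈ 42178.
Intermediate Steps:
T(B, q) = B/5
(T(-9, -13) - 483)*((246 - 1*223) - 110) = ((⅕)*(-9) - 483)*((246 - 1*223) - 110) = (-9/5 - 483)*((246 - 223) - 110) = -2424*(23 - 110)/5 = -2424/5*(-87) = 210888/5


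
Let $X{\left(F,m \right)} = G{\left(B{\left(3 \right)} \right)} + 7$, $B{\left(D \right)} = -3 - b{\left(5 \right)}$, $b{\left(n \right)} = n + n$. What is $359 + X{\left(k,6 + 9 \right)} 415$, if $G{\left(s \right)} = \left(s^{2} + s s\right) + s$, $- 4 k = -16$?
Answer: $138139$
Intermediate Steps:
$b{\left(n \right)} = 2 n$
$B{\left(D \right)} = -13$ ($B{\left(D \right)} = -3 - 2 \cdot 5 = -3 - 10 = -13$)
$k = 4$ ($k = \left(- \frac{1}{4}\right) \left(-16\right) = 4$)
$G{\left(s \right)} = s + 2 s^{2}$ ($G{\left(s \right)} = \left(s^{2} + s^{2}\right) + s = 2 s^{2} + s = s + 2 s^{2}$)
$X{\left(F,m \right)} = 332$ ($X{\left(F,m \right)} = - 13 \left(1 + 2 \left(-13\right)\right) + 7 = - 13 \left(1 - 26\right) + 7 = \left(-13\right) \left(-25\right) + 7 = 325 + 7 = 332$)
$359 + X{\left(k,6 + 9 \right)} 415 = 359 + 332 \cdot 415 = 359 + 137780 = 138139$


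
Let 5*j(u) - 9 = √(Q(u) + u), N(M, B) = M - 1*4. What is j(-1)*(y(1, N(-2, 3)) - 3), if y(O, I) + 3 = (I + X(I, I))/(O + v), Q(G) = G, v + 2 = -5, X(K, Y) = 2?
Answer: -48/5 - 16*I*√2/15 ≈ -9.6 - 1.5085*I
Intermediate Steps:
N(M, B) = -4 + M (N(M, B) = M - 4 = -4 + M)
v = -7 (v = -2 - 5 = -7)
y(O, I) = -3 + (2 + I)/(-7 + O) (y(O, I) = -3 + (I + 2)/(O - 7) = -3 + (2 + I)/(-7 + O))
j(u) = 9/5 + √2*√u/5 (j(u) = 9/5 + √(u + u)/5 = 9/5 + √(2*u)/5 = 9/5 + (√2*√u)/5 = 9/5 + √2*√u/5)
j(-1)*(y(1, N(-2, 3)) - 3) = (9/5 + √2*√(-1)/5)*((23 + (-4 - 2) - 3*1)/(-7 + 1) - 3) = (9/5 + √2*I/5)*((23 - 6 - 3)/(-6) - 3) = (9/5 + I*√2/5)*(-⅙*14 - 3) = (9/5 + I*√2/5)*(-7/3 - 3) = (9/5 + I*√2/5)*(-16/3) = -48/5 - 16*I*√2/15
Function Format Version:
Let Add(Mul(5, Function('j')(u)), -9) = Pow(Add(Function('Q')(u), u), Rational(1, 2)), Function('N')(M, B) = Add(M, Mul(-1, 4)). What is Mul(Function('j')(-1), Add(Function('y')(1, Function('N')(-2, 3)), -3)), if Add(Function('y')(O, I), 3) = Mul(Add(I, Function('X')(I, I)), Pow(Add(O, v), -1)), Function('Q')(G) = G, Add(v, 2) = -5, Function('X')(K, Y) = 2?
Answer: Add(Rational(-48, 5), Mul(Rational(-16, 15), I, Pow(2, Rational(1, 2)))) ≈ Add(-9.6000, Mul(-1.5085, I))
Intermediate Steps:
Function('N')(M, B) = Add(-4, M) (Function('N')(M, B) = Add(M, -4) = Add(-4, M))
v = -7 (v = Add(-2, -5) = -7)
Function('y')(O, I) = Add(-3, Mul(Pow(Add(-7, O), -1), Add(2, I))) (Function('y')(O, I) = Add(-3, Mul(Add(I, 2), Pow(Add(O, -7), -1))) = Add(-3, Mul(Add(2, I), Pow(Add(-7, O), -1))) = Add(-3, Mul(Pow(Add(-7, O), -1), Add(2, I))))
Function('j')(u) = Add(Rational(9, 5), Mul(Rational(1, 5), Pow(2, Rational(1, 2)), Pow(u, Rational(1, 2)))) (Function('j')(u) = Add(Rational(9, 5), Mul(Rational(1, 5), Pow(Add(u, u), Rational(1, 2)))) = Add(Rational(9, 5), Mul(Rational(1, 5), Pow(Mul(2, u), Rational(1, 2)))) = Add(Rational(9, 5), Mul(Rational(1, 5), Mul(Pow(2, Rational(1, 2)), Pow(u, Rational(1, 2))))) = Add(Rational(9, 5), Mul(Rational(1, 5), Pow(2, Rational(1, 2)), Pow(u, Rational(1, 2)))))
Mul(Function('j')(-1), Add(Function('y')(1, Function('N')(-2, 3)), -3)) = Mul(Add(Rational(9, 5), Mul(Rational(1, 5), Pow(2, Rational(1, 2)), Pow(-1, Rational(1, 2)))), Add(Mul(Pow(Add(-7, 1), -1), Add(23, Add(-4, -2), Mul(-3, 1))), -3)) = Mul(Add(Rational(9, 5), Mul(Rational(1, 5), Pow(2, Rational(1, 2)), I)), Add(Mul(Pow(-6, -1), Add(23, -6, -3)), -3)) = Mul(Add(Rational(9, 5), Mul(Rational(1, 5), I, Pow(2, Rational(1, 2)))), Add(Mul(Rational(-1, 6), 14), -3)) = Mul(Add(Rational(9, 5), Mul(Rational(1, 5), I, Pow(2, Rational(1, 2)))), Add(Rational(-7, 3), -3)) = Mul(Add(Rational(9, 5), Mul(Rational(1, 5), I, Pow(2, Rational(1, 2)))), Rational(-16, 3)) = Add(Rational(-48, 5), Mul(Rational(-16, 15), I, Pow(2, Rational(1, 2))))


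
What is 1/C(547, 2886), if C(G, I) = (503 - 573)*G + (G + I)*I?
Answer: 1/9869348 ≈ 1.0132e-7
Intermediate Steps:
C(G, I) = -70*G + I*(G + I)
1/C(547, 2886) = 1/(2886² - 70*547 + 547*2886) = 1/(8328996 - 38290 + 1578642) = 1/9869348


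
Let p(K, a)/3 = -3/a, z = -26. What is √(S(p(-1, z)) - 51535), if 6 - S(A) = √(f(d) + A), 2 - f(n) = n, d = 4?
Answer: √(-34833604 - 26*I*√1118)/26 ≈ 0.0028326 - 227.0*I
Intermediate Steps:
f(n) = 2 - n
p(K, a) = -9/a (p(K, a) = 3*(-3/a) = -9/a)
S(A) = 6 - √(-2 + A) (S(A) = 6 - √((2 - 1*4) + A) = 6 - √((2 - 4) + A) = 6 - √(-2 + A))
√(S(p(-1, z)) - 51535) = √((6 - √(-2 - 9/(-26))) - 51535) = √((6 - √(-2 - 9*(-1/26))) - 51535) = √((6 - √(-2 + 9/26)) - 51535) = √((6 - √(-43/26)) - 51535) = √((6 - I*√1118/26) - 51535) = √(-51529 - I*√1118/26)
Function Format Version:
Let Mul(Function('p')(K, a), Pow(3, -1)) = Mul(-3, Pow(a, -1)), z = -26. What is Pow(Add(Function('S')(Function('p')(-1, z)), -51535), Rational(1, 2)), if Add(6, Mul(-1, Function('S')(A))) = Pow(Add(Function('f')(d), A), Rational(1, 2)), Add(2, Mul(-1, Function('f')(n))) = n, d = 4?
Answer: Mul(Rational(1, 26), Pow(Add(-34833604, Mul(-26, I, Pow(1118, Rational(1, 2)))), Rational(1, 2))) ≈ Add(0.0028326, Mul(-227.00, I))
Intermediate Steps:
Function('f')(n) = Add(2, Mul(-1, n))
Function('p')(K, a) = Mul(-9, Pow(a, -1)) (Function('p')(K, a) = Mul(3, Mul(-3, Pow(a, -1))) = Mul(-9, Pow(a, -1)))
Function('S')(A) = Add(6, Mul(-1, Pow(Add(-2, A), Rational(1, 2)))) (Function('S')(A) = Add(6, Mul(-1, Pow(Add(Add(2, Mul(-1, 4)), A), Rational(1, 2)))) = Add(6, Mul(-1, Pow(Add(Add(2, -4), A), Rational(1, 2)))) = Add(6, Mul(-1, Pow(Add(-2, A), Rational(1, 2)))))
Pow(Add(Function('S')(Function('p')(-1, z)), -51535), Rational(1, 2)) = Pow(Add(Add(6, Mul(-1, Pow(Add(-2, Mul(-9, Pow(-26, -1))), Rational(1, 2)))), -51535), Rational(1, 2)) = Pow(Add(Add(6, Mul(-1, Pow(Add(-2, Mul(-9, Rational(-1, 26))), Rational(1, 2)))), -51535), Rational(1, 2)) = Pow(Add(Add(6, Mul(-1, Pow(Add(-2, Rational(9, 26)), Rational(1, 2)))), -51535), Rational(1, 2)) = Pow(Add(Add(6, Mul(-1, Pow(Rational(-43, 26), Rational(1, 2)))), -51535), Rational(1, 2)) = Pow(Add(Add(6, Mul(-1, Mul(Rational(1, 26), I, Pow(1118, Rational(1, 2))))), -51535), Rational(1, 2)) = Pow(Add(Add(6, Mul(Rational(-1, 26), I, Pow(1118, Rational(1, 2)))), -51535), Rational(1, 2)) = Pow(Add(-51529, Mul(Rational(-1, 26), I, Pow(1118, Rational(1, 2)))), Rational(1, 2))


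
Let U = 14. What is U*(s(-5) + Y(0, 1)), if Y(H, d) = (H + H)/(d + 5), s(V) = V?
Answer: -70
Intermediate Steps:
Y(H, d) = 2*H/(5 + d) (Y(H, d) = (2*H)/(5 + d) = 2*H/(5 + d))
U*(s(-5) + Y(0, 1)) = 14*(-5 + 2*0/(5 + 1)) = 14*(-5 + 2*0/6) = 14*(-5 + 2*0*(⅙)) = 14*(-5 + 0) = 14*(-5) = -70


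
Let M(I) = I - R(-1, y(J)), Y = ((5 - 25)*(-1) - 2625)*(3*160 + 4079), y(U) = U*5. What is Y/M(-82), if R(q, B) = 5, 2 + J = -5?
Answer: 11876195/87 ≈ 1.3651e+5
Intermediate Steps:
J = -7 (J = -2 - 5 = -7)
y(U) = 5*U
Y = -11876195 (Y = (-20*(-1) - 2625)*(480 + 4079) = (20 - 2625)*4559 = -2605*4559 = -11876195)
M(I) = -5 + I (M(I) = I - 1*5 = I - 5 = -5 + I)
Y/M(-82) = -11876195/(-5 - 82) = -11876195/(-87) = -11876195*(-1/87) = 11876195/87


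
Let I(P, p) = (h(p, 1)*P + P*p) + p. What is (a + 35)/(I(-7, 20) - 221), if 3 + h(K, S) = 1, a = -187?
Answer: 152/327 ≈ 0.46483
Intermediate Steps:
h(K, S) = -2 (h(K, S) = -3 + 1 = -2)
I(P, p) = p - 2*P + P*p (I(P, p) = (-2*P + P*p) + p = p - 2*P + P*p)
(a + 35)/(I(-7, 20) - 221) = (-187 + 35)/((20 - 2*(-7) - 7*20) - 221) = -152/((20 + 14 - 140) - 221) = -152/(-106 - 221) = -152/(-327) = -152*(-1/327) = 152/327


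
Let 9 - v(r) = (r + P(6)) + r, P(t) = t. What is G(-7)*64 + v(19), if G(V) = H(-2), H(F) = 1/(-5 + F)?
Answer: -309/7 ≈ -44.143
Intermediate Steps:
G(V) = -⅐ (G(V) = 1/(-5 - 2) = 1/(-7) = -⅐)
v(r) = 3 - 2*r (v(r) = 9 - ((r + 6) + r) = 9 - ((6 + r) + r) = 9 - (6 + 2*r) = 9 + (-6 - 2*r) = 3 - 2*r)
G(-7)*64 + v(19) = -⅐*64 + (3 - 2*19) = -64/7 + (3 - 38) = -64/7 - 35 = -309/7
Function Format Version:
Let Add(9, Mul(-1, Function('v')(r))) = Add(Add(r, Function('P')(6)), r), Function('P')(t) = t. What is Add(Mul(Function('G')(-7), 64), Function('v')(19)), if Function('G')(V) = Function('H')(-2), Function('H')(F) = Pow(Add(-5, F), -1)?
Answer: Rational(-309, 7) ≈ -44.143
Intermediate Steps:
Function('G')(V) = Rational(-1, 7) (Function('G')(V) = Pow(Add(-5, -2), -1) = Pow(-7, -1) = Rational(-1, 7))
Function('v')(r) = Add(3, Mul(-2, r)) (Function('v')(r) = Add(9, Mul(-1, Add(Add(r, 6), r))) = Add(9, Mul(-1, Add(Add(6, r), r))) = Add(9, Mul(-1, Add(6, Mul(2, r)))) = Add(9, Add(-6, Mul(-2, r))) = Add(3, Mul(-2, r)))
Add(Mul(Function('G')(-7), 64), Function('v')(19)) = Add(Mul(Rational(-1, 7), 64), Add(3, Mul(-2, 19))) = Add(Rational(-64, 7), Add(3, -38)) = Add(Rational(-64, 7), -35) = Rational(-309, 7)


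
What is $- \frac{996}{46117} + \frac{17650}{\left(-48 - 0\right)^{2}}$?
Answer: $\frac{405835133}{53126784} \approx 7.639$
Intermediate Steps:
$- \frac{996}{46117} + \frac{17650}{\left(-48 - 0\right)^{2}} = \left(-996\right) \frac{1}{46117} + \frac{17650}{\left(-48 + 0\right)^{2}} = - \frac{996}{46117} + \frac{17650}{\left(-48\right)^{2}} = - \frac{996}{46117} + \frac{17650}{2304} = - \frac{996}{46117} + 17650 \cdot \frac{1}{2304} = - \frac{996}{46117} + \frac{8825}{1152} = \frac{405835133}{53126784}$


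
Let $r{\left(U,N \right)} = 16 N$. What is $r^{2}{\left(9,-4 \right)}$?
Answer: $4096$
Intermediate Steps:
$r^{2}{\left(9,-4 \right)} = \left(16 \left(-4\right)\right)^{2} = \left(-64\right)^{2} = 4096$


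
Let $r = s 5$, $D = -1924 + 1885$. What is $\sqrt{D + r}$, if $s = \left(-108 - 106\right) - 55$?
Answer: $2 i \sqrt{346} \approx 37.202 i$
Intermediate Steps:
$s = -269$ ($s = -214 - 55 = -269$)
$D = -39$
$r = -1345$ ($r = \left(-269\right) 5 = -1345$)
$\sqrt{D + r} = \sqrt{-39 - 1345} = \sqrt{-1384} = 2 i \sqrt{346}$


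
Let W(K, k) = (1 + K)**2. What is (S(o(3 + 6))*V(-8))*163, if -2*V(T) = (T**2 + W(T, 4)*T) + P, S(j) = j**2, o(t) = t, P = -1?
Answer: 4343787/2 ≈ 2.1719e+6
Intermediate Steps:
V(T) = 1/2 - T**2/2 - T*(1 + T)**2/2 (V(T) = -((T**2 + (1 + T)**2*T) - 1)/2 = -((T**2 + T*(1 + T)**2) - 1)/2 = -(-1 + T**2 + T*(1 + T)**2)/2 = 1/2 - T**2/2 - T*(1 + T)**2/2)
(S(o(3 + 6))*V(-8))*163 = ((3 + 6)**2*(1/2 - 1/2*(-8)**2 - 1/2*(-8)*(1 - 8)**2))*163 = (9**2*(1/2 - 1/2*64 - 1/2*(-8)*(-7)**2))*163 = (81*(1/2 - 32 - 1/2*(-8)*49))*163 = (81*(1/2 - 32 + 196))*163 = (81*(329/2))*163 = (26649/2)*163 = 4343787/2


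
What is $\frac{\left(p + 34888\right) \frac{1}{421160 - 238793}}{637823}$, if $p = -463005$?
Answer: $- \frac{428117}{116317867041} \approx -3.6806 \cdot 10^{-6}$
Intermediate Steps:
$\frac{\left(p + 34888\right) \frac{1}{421160 - 238793}}{637823} = \frac{\left(-463005 + 34888\right) \frac{1}{421160 - 238793}}{637823} = - \frac{428117}{182367} \cdot \frac{1}{637823} = \left(-428117\right) \frac{1}{182367} \cdot \frac{1}{637823} = \left(- \frac{428117}{182367}\right) \frac{1}{637823} = - \frac{428117}{116317867041}$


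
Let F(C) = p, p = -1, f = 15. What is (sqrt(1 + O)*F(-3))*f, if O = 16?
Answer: -15*sqrt(17) ≈ -61.847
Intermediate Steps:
F(C) = -1
(sqrt(1 + O)*F(-3))*f = (sqrt(1 + 16)*(-1))*15 = (sqrt(17)*(-1))*15 = -sqrt(17)*15 = -15*sqrt(17)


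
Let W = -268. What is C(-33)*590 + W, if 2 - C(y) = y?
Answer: 20382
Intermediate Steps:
C(y) = 2 - y
C(-33)*590 + W = (2 - 1*(-33))*590 - 268 = (2 + 33)*590 - 268 = 35*590 - 268 = 20650 - 268 = 20382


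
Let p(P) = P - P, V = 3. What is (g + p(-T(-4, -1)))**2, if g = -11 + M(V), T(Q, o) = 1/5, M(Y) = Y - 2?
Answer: 100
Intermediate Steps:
M(Y) = -2 + Y
T(Q, o) = 1/5
p(P) = 0
g = -10 (g = -11 + (-2 + 3) = -11 + 1 = -10)
(g + p(-T(-4, -1)))**2 = (-10 + 0)**2 = (-10)**2 = 100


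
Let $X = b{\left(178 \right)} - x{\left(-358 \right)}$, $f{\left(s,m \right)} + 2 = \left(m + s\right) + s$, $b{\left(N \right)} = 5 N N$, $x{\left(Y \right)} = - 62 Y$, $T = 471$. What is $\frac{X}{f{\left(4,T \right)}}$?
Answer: $\frac{15136}{53} \approx 285.58$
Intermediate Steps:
$b{\left(N \right)} = 5 N^{2}$
$f{\left(s,m \right)} = -2 + m + 2 s$ ($f{\left(s,m \right)} = -2 + \left(\left(m + s\right) + s\right) = -2 + \left(m + 2 s\right) = -2 + m + 2 s$)
$X = 136224$ ($X = 5 \cdot 178^{2} - \left(-62\right) \left(-358\right) = 5 \cdot 31684 - 22196 = 158420 - 22196 = 136224$)
$\frac{X}{f{\left(4,T \right)}} = \frac{136224}{-2 + 471 + 2 \cdot 4} = \frac{136224}{-2 + 471 + 8} = \frac{136224}{477} = 136224 \cdot \frac{1}{477} = \frac{15136}{53}$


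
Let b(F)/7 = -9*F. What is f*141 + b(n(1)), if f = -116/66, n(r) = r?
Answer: -3419/11 ≈ -310.82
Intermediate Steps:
b(F) = -63*F (b(F) = 7*(-9*F) = -63*F)
f = -58/33 (f = -116*1/66 = -58/33 ≈ -1.7576)
f*141 + b(n(1)) = -58/33*141 - 63*1 = -2726/11 - 63 = -3419/11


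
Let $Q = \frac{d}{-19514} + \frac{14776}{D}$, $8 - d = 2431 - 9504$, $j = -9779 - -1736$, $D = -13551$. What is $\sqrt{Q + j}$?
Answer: $\frac{i \sqrt{562512043120631311158}}{264434214} \approx 89.691 i$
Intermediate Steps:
$j = -8043$ ($j = -9779 + 1736 = -8043$)
$d = 7081$ ($d = 8 - \left(2431 - 9504\right) = 8 - -7073 = 8 + 7073 = 7081$)
$Q = - \frac{384293495}{264434214}$ ($Q = \frac{7081}{-19514} + \frac{14776}{-13551} = 7081 \left(- \frac{1}{19514}\right) + 14776 \left(- \frac{1}{13551}\right) = - \frac{7081}{19514} - \frac{14776}{13551} = - \frac{384293495}{264434214} \approx -1.4533$)
$\sqrt{Q + j} = \sqrt{- \frac{384293495}{264434214} - 8043} = \sqrt{- \frac{2127228676697}{264434214}} = \frac{i \sqrt{562512043120631311158}}{264434214}$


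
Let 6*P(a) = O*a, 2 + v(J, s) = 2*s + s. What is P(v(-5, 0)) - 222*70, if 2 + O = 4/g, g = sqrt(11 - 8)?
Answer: -46618/3 - 4*sqrt(3)/9 ≈ -15540.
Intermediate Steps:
g = sqrt(3) ≈ 1.7320
v(J, s) = -2 + 3*s (v(J, s) = -2 + (2*s + s) = -2 + 3*s)
O = -2 + 4*sqrt(3)/3 (O = -2 + 4/(sqrt(3)) = -2 + 4*(sqrt(3)/3) = -2 + 4*sqrt(3)/3 ≈ 0.30940)
P(a) = a*(-2 + 4*sqrt(3)/3)/6 (P(a) = ((-2 + 4*sqrt(3)/3)*a)/6 = (a*(-2 + 4*sqrt(3)/3))/6 = a*(-2 + 4*sqrt(3)/3)/6)
P(v(-5, 0)) - 222*70 = (-2 + 3*0)*(-3 + 2*sqrt(3))/9 - 222*70 = (-2 + 0)*(-3 + 2*sqrt(3))/9 - 15540 = (1/9)*(-2)*(-3 + 2*sqrt(3)) - 15540 = (2/3 - 4*sqrt(3)/9) - 15540 = -46618/3 - 4*sqrt(3)/9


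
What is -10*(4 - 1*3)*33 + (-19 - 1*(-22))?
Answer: -327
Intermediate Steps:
-10*(4 - 1*3)*33 + (-19 - 1*(-22)) = -10*(4 - 3)*33 + (-19 + 22) = -10*1*33 + 3 = -10*33 + 3 = -330 + 3 = -327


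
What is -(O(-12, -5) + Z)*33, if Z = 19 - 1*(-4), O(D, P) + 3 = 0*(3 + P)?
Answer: -660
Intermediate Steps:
O(D, P) = -3 (O(D, P) = -3 + 0*(3 + P) = -3 + 0 = -3)
Z = 23 (Z = 19 + 4 = 23)
-(O(-12, -5) + Z)*33 = -(-3 + 23)*33 = -20*33 = -1*660 = -660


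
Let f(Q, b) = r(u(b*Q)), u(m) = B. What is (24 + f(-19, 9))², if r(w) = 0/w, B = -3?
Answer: 576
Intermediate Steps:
u(m) = -3
r(w) = 0
f(Q, b) = 0
(24 + f(-19, 9))² = (24 + 0)² = 24² = 576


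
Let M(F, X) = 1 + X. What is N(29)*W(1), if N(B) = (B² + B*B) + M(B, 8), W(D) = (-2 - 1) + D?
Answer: -3382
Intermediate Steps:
W(D) = -3 + D
N(B) = 9 + 2*B² (N(B) = (B² + B*B) + (1 + 8) = (B² + B²) + 9 = 2*B² + 9 = 9 + 2*B²)
N(29)*W(1) = (9 + 2*29²)*(-3 + 1) = (9 + 2*841)*(-2) = (9 + 1682)*(-2) = 1691*(-2) = -3382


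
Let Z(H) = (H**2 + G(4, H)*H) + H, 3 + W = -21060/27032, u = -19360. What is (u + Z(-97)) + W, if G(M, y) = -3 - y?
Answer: -129549367/6758 ≈ -19170.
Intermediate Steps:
W = -25539/6758 (W = -3 - 21060/27032 = -3 - 21060*1/27032 = -3 - 5265/6758 = -25539/6758 ≈ -3.7791)
Z(H) = H + H**2 + H*(-3 - H) (Z(H) = (H**2 + (-3 - H)*H) + H = (H**2 + H*(-3 - H)) + H = H + H**2 + H*(-3 - H))
(u + Z(-97)) + W = (-19360 - 2*(-97)) - 25539/6758 = (-19360 + 194) - 25539/6758 = -19166 - 25539/6758 = -129549367/6758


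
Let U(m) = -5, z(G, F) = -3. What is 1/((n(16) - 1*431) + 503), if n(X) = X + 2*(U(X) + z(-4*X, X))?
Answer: 1/72 ≈ 0.013889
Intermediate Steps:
n(X) = -16 + X (n(X) = X + 2*(-5 - 3) = X + 2*(-8) = X - 16 = -16 + X)
1/((n(16) - 1*431) + 503) = 1/(((-16 + 16) - 1*431) + 503) = 1/((0 - 431) + 503) = 1/(-431 + 503) = 1/72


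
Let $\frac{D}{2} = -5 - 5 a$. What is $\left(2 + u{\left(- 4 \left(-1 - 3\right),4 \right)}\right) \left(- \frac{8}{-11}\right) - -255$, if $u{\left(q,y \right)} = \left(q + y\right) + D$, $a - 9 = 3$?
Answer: $\frac{1941}{11} \approx 176.45$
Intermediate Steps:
$a = 12$ ($a = 9 + 3 = 12$)
$D = -130$ ($D = 2 \left(-5 - 60\right) = 2 \left(-65\right) = -130$)
$u{\left(q,y \right)} = -130 + q + y$ ($u{\left(q,y \right)} = \left(q + y\right) - 130 = -130 + q + y$)
$\left(2 + u{\left(- 4 \left(-1 - 3\right),4 \right)}\right) \left(- \frac{8}{-11}\right) - -255 = \left(2 - \left(126 + 4 \left(-1 - 3\right)\right)\right) \left(- \frac{8}{-11}\right) - -255 = \left(2 - \left(126 + 4 \left(-1 - 3\right)\right)\right) \left(\left(-8\right) \left(- \frac{1}{11}\right)\right) + 255 = \left(2 - 110\right) \frac{8}{11} + 255 = \left(-108\right) \frac{8}{11} + 255 = - \frac{864}{11} + 255 = \frac{1941}{11}$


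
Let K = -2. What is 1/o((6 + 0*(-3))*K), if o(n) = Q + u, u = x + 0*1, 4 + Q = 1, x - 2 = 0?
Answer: -1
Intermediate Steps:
x = 2 (x = 2 + 0 = 2)
Q = -3 (Q = -4 + 1 = -3)
u = 2 (u = 2 + 0*1 = 2 + 0 = 2)
o(n) = -1 (o(n) = -3 + 2 = -1)
1/o((6 + 0*(-3))*K) = 1/(-1) = -1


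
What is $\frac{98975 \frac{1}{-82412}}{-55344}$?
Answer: $\frac{98975}{4561009728} \approx 2.17 \cdot 10^{-5}$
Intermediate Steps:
$\frac{98975 \frac{1}{-82412}}{-55344} = 98975 \left(- \frac{1}{82412}\right) \left(- \frac{1}{55344}\right) = \left(- \frac{98975}{82412}\right) \left(- \frac{1}{55344}\right) = \frac{98975}{4561009728}$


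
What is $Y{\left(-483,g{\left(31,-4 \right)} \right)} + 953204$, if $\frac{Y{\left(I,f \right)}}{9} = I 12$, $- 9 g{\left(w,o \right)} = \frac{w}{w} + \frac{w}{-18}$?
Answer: $901040$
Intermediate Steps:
$g{\left(w,o \right)} = - \frac{1}{9} + \frac{w}{162}$ ($g{\left(w,o \right)} = - \frac{\frac{w}{w} + \frac{w}{-18}}{9} = - \frac{1 + w \left(- \frac{1}{18}\right)}{9} = - \frac{1 - \frac{w}{18}}{9} = - \frac{1}{9} + \frac{w}{162}$)
$Y{\left(I,f \right)} = 108 I$ ($Y{\left(I,f \right)} = 9 I 12 = 9 \cdot 12 I = 108 I$)
$Y{\left(-483,g{\left(31,-4 \right)} \right)} + 953204 = 108 \left(-483\right) + 953204 = -52164 + 953204 = 901040$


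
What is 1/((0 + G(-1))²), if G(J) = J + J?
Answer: ¼ ≈ 0.25000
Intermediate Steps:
G(J) = 2*J
1/((0 + G(-1))²) = 1/((0 + 2*(-1))²) = 1/((0 - 2)²) = 1/((-2)²) = 1/4 = ¼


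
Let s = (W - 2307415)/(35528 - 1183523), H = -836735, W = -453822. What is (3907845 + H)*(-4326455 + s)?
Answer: -11599561326021872/873 ≈ -1.3287e+13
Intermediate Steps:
s = 10499/4365 (s = (-453822 - 2307415)/(35528 - 1183523) = -2761237/(-1147995) = -2761237*(-1/1147995) = 10499/4365 ≈ 2.4053)
(3907845 + H)*(-4326455 + s) = (3907845 - 836735)*(-4326455 + 10499/4365) = 3071110*(-18884965576/4365) = -11599561326021872/873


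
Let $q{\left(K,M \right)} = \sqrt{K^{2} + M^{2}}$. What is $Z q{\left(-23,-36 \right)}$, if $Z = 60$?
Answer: $300 \sqrt{73} \approx 2563.2$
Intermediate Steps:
$Z q{\left(-23,-36 \right)} = 60 \sqrt{\left(-23\right)^{2} + \left(-36\right)^{2}} = 60 \sqrt{529 + 1296} = 60 \sqrt{1825} = 60 \cdot 5 \sqrt{73} = 300 \sqrt{73}$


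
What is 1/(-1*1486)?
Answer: -1/1486 ≈ -0.00067295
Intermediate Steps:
1/(-1*1486) = 1/(-1486) = -1/1486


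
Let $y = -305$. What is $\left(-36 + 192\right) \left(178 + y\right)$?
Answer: $-19812$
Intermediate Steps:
$\left(-36 + 192\right) \left(178 + y\right) = \left(-36 + 192\right) \left(178 - 305\right) = 156 \left(-127\right) = -19812$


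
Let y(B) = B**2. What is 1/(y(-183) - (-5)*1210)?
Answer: 1/39539 ≈ 2.5291e-5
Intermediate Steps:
1/(y(-183) - (-5)*1210) = 1/((-183)**2 - (-5)*1210) = 1/(33489 - 1*(-6050)) = 1/(33489 + 6050) = 1/39539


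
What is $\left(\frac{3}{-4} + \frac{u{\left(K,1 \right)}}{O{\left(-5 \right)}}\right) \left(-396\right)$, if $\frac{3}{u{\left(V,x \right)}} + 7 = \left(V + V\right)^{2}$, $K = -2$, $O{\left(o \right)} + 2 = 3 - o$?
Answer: $275$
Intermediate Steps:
$O{\left(o \right)} = 1 - o$ ($O{\left(o \right)} = -2 - \left(-3 + o\right) = 1 - o$)
$u{\left(V,x \right)} = \frac{3}{-7 + 4 V^{2}}$ ($u{\left(V,x \right)} = \frac{3}{-7 + \left(V + V\right)^{2}} = \frac{3}{-7 + \left(2 V\right)^{2}} = \frac{3}{-7 + 4 V^{2}}$)
$\left(\frac{3}{-4} + \frac{u{\left(K,1 \right)}}{O{\left(-5 \right)}}\right) \left(-396\right) = \left(\frac{3}{-4} + \frac{3 \frac{1}{-7 + 4 \left(-2\right)^{2}}}{1 - -5}\right) \left(-396\right) = \left(3 \left(- \frac{1}{4}\right) + \frac{3 \frac{1}{-7 + 4 \cdot 4}}{1 + 5}\right) \left(-396\right) = \left(- \frac{3}{4} + \frac{3 \frac{1}{-7 + 16}}{6}\right) \left(-396\right) = \left(- \frac{3}{4} + \frac{3}{9} \cdot \frac{1}{6}\right) \left(-396\right) = \left(- \frac{3}{4} + 3 \cdot \frac{1}{9} \cdot \frac{1}{6}\right) \left(-396\right) = \left(- \frac{3}{4} + \frac{1}{3} \cdot \frac{1}{6}\right) \left(-396\right) = \left(- \frac{3}{4} + \frac{1}{18}\right) \left(-396\right) = \left(- \frac{25}{36}\right) \left(-396\right) = 275$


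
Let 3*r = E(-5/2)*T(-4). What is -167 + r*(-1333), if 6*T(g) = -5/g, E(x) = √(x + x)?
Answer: -167 - 6665*I*√5/72 ≈ -167.0 - 206.99*I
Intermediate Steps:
E(x) = √2*√x (E(x) = √(2*x) = √2*√x)
T(g) = -5/(6*g) (T(g) = (-5/g)/6 = -5/(6*g))
r = 5*I*√5/72 (r = ((√2*√(-5/2))*(-⅚/(-4)))/3 = ((√2*√(-5*½))*(-⅚*(-¼)))/3 = ((√2*√(-5/2))*(5/24))/3 = ((√2*(I*√10/2))*(5/24))/3 = ((I*√5)*(5/24))/3 = (5*I*√5/24)/3 = 5*I*√5/72 ≈ 0.15528*I)
-167 + r*(-1333) = -167 + (5*I*√5/72)*(-1333) = -167 - 6665*I*√5/72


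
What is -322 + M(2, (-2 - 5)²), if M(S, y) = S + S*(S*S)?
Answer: -312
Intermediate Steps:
M(S, y) = S + S³ (M(S, y) = S + S*S² = S + S³)
-322 + M(2, (-2 - 5)²) = -322 + (2 + 2³) = -322 + (2 + 8) = -322 + 10 = -312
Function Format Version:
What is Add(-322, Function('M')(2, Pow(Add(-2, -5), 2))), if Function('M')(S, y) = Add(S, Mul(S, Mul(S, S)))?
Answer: -312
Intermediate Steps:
Function('M')(S, y) = Add(S, Pow(S, 3)) (Function('M')(S, y) = Add(S, Mul(S, Pow(S, 2))) = Add(S, Pow(S, 3)))
Add(-322, Function('M')(2, Pow(Add(-2, -5), 2))) = Add(-322, Add(2, Pow(2, 3))) = Add(-322, Add(2, 8)) = Add(-322, 10) = -312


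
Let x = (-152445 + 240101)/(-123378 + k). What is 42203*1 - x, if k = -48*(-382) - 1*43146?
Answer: 1563516455/37047 ≈ 42204.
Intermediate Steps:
k = -24810 (k = 18336 - 43146 = -24810)
x = -21914/37047 (x = (-152445 + 240101)/(-123378 - 24810) = 87656/(-148188) = 87656*(-1/148188) = -21914/37047 ≈ -0.59152)
42203*1 - x = 42203*1 - 1*(-21914/37047) = 42203 + 21914/37047 = 1563516455/37047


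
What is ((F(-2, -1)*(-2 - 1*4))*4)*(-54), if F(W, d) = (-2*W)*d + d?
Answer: -6480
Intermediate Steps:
F(W, d) = d - 2*W*d (F(W, d) = -2*W*d + d = d - 2*W*d)
((F(-2, -1)*(-2 - 1*4))*4)*(-54) = (((-(1 - 2*(-2)))*(-2 - 1*4))*4)*(-54) = (((-(1 + 4))*(-2 - 4))*4)*(-54) = ((-1*5*(-6))*4)*(-54) = (-5*(-6)*4)*(-54) = (30*4)*(-54) = 120*(-54) = -6480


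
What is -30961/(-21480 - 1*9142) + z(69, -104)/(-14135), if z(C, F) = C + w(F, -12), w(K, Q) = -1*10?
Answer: 435827037/432841970 ≈ 1.0069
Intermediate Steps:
w(K, Q) = -10
z(C, F) = -10 + C (z(C, F) = C - 10 = -10 + C)
-30961/(-21480 - 1*9142) + z(69, -104)/(-14135) = -30961/(-21480 - 1*9142) + (-10 + 69)/(-14135) = -30961/(-21480 - 9142) + 59*(-1/14135) = -30961/(-30622) - 59/14135 = -30961*(-1/30622) - 59/14135 = 30961/30622 - 59/14135 = 435827037/432841970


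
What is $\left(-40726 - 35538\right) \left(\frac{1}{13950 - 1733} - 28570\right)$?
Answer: $\frac{26619162841896}{12217} \approx 2.1789 \cdot 10^{9}$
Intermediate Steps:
$\left(-40726 - 35538\right) \left(\frac{1}{13950 - 1733} - 28570\right) = - 76264 \left(\frac{1}{12217} - 28570\right) = \left(-76264\right) \left(- \frac{349039689}{12217}\right) = \frac{26619162841896}{12217}$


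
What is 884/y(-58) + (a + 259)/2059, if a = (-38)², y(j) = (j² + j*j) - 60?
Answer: 3293940/3432353 ≈ 0.95967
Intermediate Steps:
y(j) = -60 + 2*j² (y(j) = (j² + j²) - 60 = 2*j² - 60 = -60 + 2*j²)
a = 1444
884/y(-58) + (a + 259)/2059 = 884/(-60 + 2*(-58)²) + (1444 + 259)/2059 = 884/(-60 + 2*3364) + 1703*(1/2059) = 884/(-60 + 6728) + 1703/2059 = 884/6668 + 1703/2059 = 884*(1/6668) + 1703/2059 = 221/1667 + 1703/2059 = 3293940/3432353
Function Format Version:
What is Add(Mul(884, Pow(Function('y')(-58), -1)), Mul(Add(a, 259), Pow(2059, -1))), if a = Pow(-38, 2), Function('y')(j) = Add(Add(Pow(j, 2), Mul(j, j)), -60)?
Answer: Rational(3293940, 3432353) ≈ 0.95967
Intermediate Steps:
Function('y')(j) = Add(-60, Mul(2, Pow(j, 2))) (Function('y')(j) = Add(Add(Pow(j, 2), Pow(j, 2)), -60) = Add(Mul(2, Pow(j, 2)), -60) = Add(-60, Mul(2, Pow(j, 2))))
a = 1444
Add(Mul(884, Pow(Function('y')(-58), -1)), Mul(Add(a, 259), Pow(2059, -1))) = Add(Mul(884, Pow(Add(-60, Mul(2, Pow(-58, 2))), -1)), Mul(Add(1444, 259), Pow(2059, -1))) = Add(Mul(884, Pow(Add(-60, Mul(2, 3364)), -1)), Mul(1703, Rational(1, 2059))) = Add(Mul(884, Pow(Add(-60, 6728), -1)), Rational(1703, 2059)) = Add(Mul(884, Pow(6668, -1)), Rational(1703, 2059)) = Add(Mul(884, Rational(1, 6668)), Rational(1703, 2059)) = Add(Rational(221, 1667), Rational(1703, 2059)) = Rational(3293940, 3432353)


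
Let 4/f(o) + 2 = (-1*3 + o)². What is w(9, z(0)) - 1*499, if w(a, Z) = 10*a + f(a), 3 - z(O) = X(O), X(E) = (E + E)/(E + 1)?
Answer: -6951/17 ≈ -408.88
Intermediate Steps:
X(E) = 2*E/(1 + E) (X(E) = (2*E)/(1 + E) = 2*E/(1 + E))
z(O) = 3 - 2*O/(1 + O)
f(o) = 4/(-2 + (-3 + o)²) (f(o) = 4/(-2 + (-1*3 + o)²) = 4/(-2 + (-3 + o)²))
w(a, Z) = 4/(-2 + (-3 + a)²) + 10*a (w(a, Z) = 10*a + 4/(-2 + (-3 + a)²) = 4/(-2 + (-3 + a)²) + 10*a)
w(9, z(0)) - 1*499 = 2*(2 + 5*9*(-2 + (-3 + 9)²))/(-2 + (-3 + 9)²) - 1*499 = 2*(2 + 5*9*(-2 + 6²))/(-2 + 6²) - 499 = 2*(2 + 5*9*(-2 + 36))/(-2 + 36) - 499 = 2*(2 + 5*9*34)/34 - 499 = 2*(1/34)*(2 + 1530) - 499 = 2*(1/34)*1532 - 499 = 1532/17 - 499 = -6951/17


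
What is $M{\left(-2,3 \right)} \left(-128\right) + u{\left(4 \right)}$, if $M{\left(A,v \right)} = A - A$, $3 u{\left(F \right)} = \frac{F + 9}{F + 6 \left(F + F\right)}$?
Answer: $\frac{1}{12} \approx 0.083333$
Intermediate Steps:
$u{\left(F \right)} = \frac{9 + F}{39 F}$ ($u{\left(F \right)} = \frac{\left(F + 9\right) \frac{1}{F + 6 \left(F + F\right)}}{3} = \frac{\left(9 + F\right) \frac{1}{F + 6 \cdot 2 F}}{3} = \frac{\left(9 + F\right) \frac{1}{F + 12 F}}{3} = \frac{\left(9 + F\right) \frac{1}{13 F}}{3} = \frac{\frac{1}{13} \frac{1}{F} \left(9 + F\right)}{3} = \frac{9 + F}{39 F}$)
$M{\left(A,v \right)} = 0$
$M{\left(-2,3 \right)} \left(-128\right) + u{\left(4 \right)} = 0 \left(-128\right) + \frac{9 + 4}{39 \cdot 4} = 0 + \frac{1}{39} \cdot \frac{1}{4} \cdot 13 = 0 + \frac{1}{12} = \frac{1}{12}$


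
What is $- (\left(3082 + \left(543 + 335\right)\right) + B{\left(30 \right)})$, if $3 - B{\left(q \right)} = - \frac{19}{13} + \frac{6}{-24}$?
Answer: $- \frac{206165}{52} \approx -3964.7$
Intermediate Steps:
$B{\left(q \right)} = \frac{245}{52}$ ($B{\left(q \right)} = 3 - \left(- \frac{19}{13} + \frac{6}{-24}\right) = 3 - \left(\left(-19\right) \frac{1}{13} + 6 \left(- \frac{1}{24}\right)\right) = 3 - \left(- \frac{19}{13} - \frac{1}{4}\right) = 3 - - \frac{89}{52} = 3 + \frac{89}{52} = \frac{245}{52}$)
$- (\left(3082 + \left(543 + 335\right)\right) + B{\left(30 \right)}) = - (\left(3082 + \left(543 + 335\right)\right) + \frac{245}{52}) = - (\left(3082 + 878\right) + \frac{245}{52}) = - (3960 + \frac{245}{52}) = \left(-1\right) \frac{206165}{52} = - \frac{206165}{52}$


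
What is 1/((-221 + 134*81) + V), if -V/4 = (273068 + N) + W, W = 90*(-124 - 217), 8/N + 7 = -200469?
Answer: -50119/48058056593 ≈ -1.0429e-6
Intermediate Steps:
N = -2/50119 (N = 8/(-7 - 200469) = 8/(-200476) = 8*(-1/200476) = -2/50119 ≈ -3.9905e-5)
W = -30690 (W = 90*(-341) = -30690)
V = -48590971920/50119 (V = -4*((273068 - 2/50119) - 30690) = -4*(13685895090/50119 - 30690) = -4*12147742980/50119 = -48590971920/50119 ≈ -9.6951e+5)
1/((-221 + 134*81) + V) = 1/((-221 + 134*81) - 48590971920/50119) = 1/((-221 + 10854) - 48590971920/50119) = 1/(10633 - 48590971920/50119) = 1/(-48058056593/50119) = -50119/48058056593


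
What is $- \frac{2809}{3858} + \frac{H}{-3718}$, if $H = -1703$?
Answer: $- \frac{74494}{275847} \approx -0.27006$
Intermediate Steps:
$- \frac{2809}{3858} + \frac{H}{-3718} = - \frac{2809}{3858} - \frac{1703}{-3718} = \left(-2809\right) \frac{1}{3858} - - \frac{131}{286} = - \frac{2809}{3858} + \frac{131}{286} = - \frac{74494}{275847}$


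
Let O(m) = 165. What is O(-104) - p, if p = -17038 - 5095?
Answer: 22298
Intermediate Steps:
p = -22133
O(-104) - p = 165 - 1*(-22133) = 165 + 22133 = 22298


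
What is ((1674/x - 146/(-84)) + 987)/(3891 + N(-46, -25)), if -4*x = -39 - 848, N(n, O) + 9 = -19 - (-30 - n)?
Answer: 37115681/143316138 ≈ 0.25898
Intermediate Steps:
N(n, O) = 2 + n (N(n, O) = -9 + (-19 - (-30 - n)) = -9 + (-19 + (30 + n)) = -9 + (11 + n) = 2 + n)
x = 887/4 (x = -(-39 - 848)/4 = -¼*(-887) = 887/4 ≈ 221.75)
((1674/x - 146/(-84)) + 987)/(3891 + N(-46, -25)) = ((1674/(887/4) - 146/(-84)) + 987)/(3891 + (2 - 46)) = ((1674*(4/887) - 146*(-1/84)) + 987)/(3891 - 44) = ((6696/887 + 73/42) + 987)/3847 = (345983/37254 + 987)*(1/3847) = (37115681/37254)*(1/3847) = 37115681/143316138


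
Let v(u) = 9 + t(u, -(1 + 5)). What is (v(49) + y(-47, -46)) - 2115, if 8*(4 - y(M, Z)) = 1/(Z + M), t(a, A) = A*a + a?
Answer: -1746167/744 ≈ -2347.0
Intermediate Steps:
t(a, A) = a + A*a
v(u) = 9 - 5*u (v(u) = 9 + u*(1 - (1 + 5)) = 9 + u*(1 - 1*6) = 9 + u*(1 - 6) = 9 + u*(-5) = 9 - 5*u)
y(M, Z) = 4 - 1/(8*(M + Z)) (y(M, Z) = 4 - 1/(8*(Z + M)) = 4 - 1/(8*(M + Z)))
(v(49) + y(-47, -46)) - 2115 = ((9 - 5*49) + (-⅛ + 4*(-47) + 4*(-46))/(-47 - 46)) - 2115 = ((9 - 245) + (-⅛ - 188 - 184)/(-93)) - 2115 = (-236 - 1/93*(-2977/8)) - 2115 = (-236 + 2977/744) - 2115 = -172607/744 - 2115 = -1746167/744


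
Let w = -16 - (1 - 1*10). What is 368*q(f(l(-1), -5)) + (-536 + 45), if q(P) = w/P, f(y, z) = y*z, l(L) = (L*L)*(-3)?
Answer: -9941/15 ≈ -662.73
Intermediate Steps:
l(L) = -3*L² (l(L) = L²*(-3) = -3*L²)
w = -7 (w = -16 - (1 - 10) = -16 - 1*(-9) = -16 + 9 = -7)
q(P) = -7/P
368*q(f(l(-1), -5)) + (-536 + 45) = 368*(-7/(-3*(-1)²*(-5))) + (-536 + 45) = 368*(-7/(-3*1*(-5))) - 491 = 368*(-7/((-3*(-5)))) - 491 = 368*(-7/15) - 491 = -2576/15 - 491 = -9941/15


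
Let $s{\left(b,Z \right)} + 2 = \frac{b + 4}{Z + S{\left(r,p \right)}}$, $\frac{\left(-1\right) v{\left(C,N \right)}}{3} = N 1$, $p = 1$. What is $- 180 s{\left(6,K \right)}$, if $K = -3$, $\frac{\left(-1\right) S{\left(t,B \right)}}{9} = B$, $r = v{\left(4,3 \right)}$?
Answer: $510$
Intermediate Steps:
$v{\left(C,N \right)} = - 3 N$ ($v{\left(C,N \right)} = - 3 N 1 = - 3 N$)
$r = -9$ ($r = \left(-3\right) 3 = -9$)
$S{\left(t,B \right)} = - 9 B$
$s{\left(b,Z \right)} = -2 + \frac{4 + b}{-9 + Z}$ ($s{\left(b,Z \right)} = -2 + \frac{b + 4}{Z - 9} = -2 + \frac{4 + b}{Z - 9} = -2 + \frac{4 + b}{-9 + Z}$)
$- 180 s{\left(6,K \right)} = - 180 \frac{22 + 6 - -6}{-9 - 3} = - 180 \frac{22 + 6 + 6}{-12} = - 180 \left(\left(- \frac{1}{12}\right) 34\right) = \left(-180\right) \left(- \frac{17}{6}\right) = 510$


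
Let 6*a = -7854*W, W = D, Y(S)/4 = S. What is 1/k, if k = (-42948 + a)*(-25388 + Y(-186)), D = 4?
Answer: 1/1259144288 ≈ 7.9419e-10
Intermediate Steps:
Y(S) = 4*S
W = 4
a = -5236 (a = (-7854*4)/6 = (1/6)*(-31416) = -5236)
k = 1259144288 (k = (-42948 - 5236)*(-25388 + 4*(-186)) = -48184*(-25388 - 744) = -48184*(-26132) = 1259144288)
1/k = 1/1259144288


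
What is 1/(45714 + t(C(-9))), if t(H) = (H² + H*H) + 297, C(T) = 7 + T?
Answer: 1/46019 ≈ 2.1730e-5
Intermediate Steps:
t(H) = 297 + 2*H² (t(H) = (H² + H²) + 297 = 2*H² + 297 = 297 + 2*H²)
1/(45714 + t(C(-9))) = 1/(45714 + (297 + 2*(7 - 9)²)) = 1/(45714 + (297 + 2*(-2)²)) = 1/(45714 + (297 + 2*4)) = 1/(45714 + (297 + 8)) = 1/(45714 + 305) = 1/46019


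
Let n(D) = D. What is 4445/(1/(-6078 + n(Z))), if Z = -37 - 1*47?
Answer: -27390090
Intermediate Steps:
Z = -84 (Z = -37 - 47 = -84)
4445/(1/(-6078 + n(Z))) = 4445/(1/(-6078 - 84)) = 4445/(1/(-6162)) = 4445/(-1/6162) = 4445*(-6162) = -27390090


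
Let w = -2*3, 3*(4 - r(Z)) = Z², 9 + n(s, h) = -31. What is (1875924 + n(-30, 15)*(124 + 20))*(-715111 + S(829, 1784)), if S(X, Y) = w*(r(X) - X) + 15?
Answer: 1242417271104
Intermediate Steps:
n(s, h) = -40 (n(s, h) = -9 - 31 = -40)
r(Z) = 4 - Z²/3
w = -6
S(X, Y) = -9 + 2*X² + 6*X (S(X, Y) = -6*((4 - X²/3) - X) + 15 = -6*(4 - X - X²/3) + 15 = (-24 + 2*X² + 6*X) + 15 = -9 + 2*X² + 6*X)
(1875924 + n(-30, 15)*(124 + 20))*(-715111 + S(829, 1784)) = (1875924 - 40*(124 + 20))*(-715111 + (-9 + 2*829² + 6*829)) = (1875924 - 40*144)*(-715111 + (-9 + 2*687241 + 4974)) = (1875924 - 5760)*(-715111 + (-9 + 1374482 + 4974)) = 1870164*(-715111 + 1379447) = 1870164*664336 = 1242417271104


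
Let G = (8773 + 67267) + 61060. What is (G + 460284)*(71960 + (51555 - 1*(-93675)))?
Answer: 129745830960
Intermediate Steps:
G = 137100 (G = 76040 + 61060 = 137100)
(G + 460284)*(71960 + (51555 - 1*(-93675))) = (137100 + 460284)*(71960 + (51555 - 1*(-93675))) = 597384*(71960 + (51555 + 93675)) = 597384*(71960 + 145230) = 597384*217190 = 129745830960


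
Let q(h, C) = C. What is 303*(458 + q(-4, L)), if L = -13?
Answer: 134835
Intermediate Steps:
303*(458 + q(-4, L)) = 303*(458 - 13) = 303*445 = 134835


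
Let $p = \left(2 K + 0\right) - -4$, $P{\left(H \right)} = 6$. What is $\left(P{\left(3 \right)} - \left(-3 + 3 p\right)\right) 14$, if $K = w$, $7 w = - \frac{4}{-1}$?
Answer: $-90$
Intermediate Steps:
$w = \frac{4}{7}$ ($w = \frac{\left(-4\right) \frac{1}{-1}}{7} = \frac{\left(-4\right) \left(-1\right)}{7} = \frac{1}{7} \cdot 4 = \frac{4}{7} \approx 0.57143$)
$K = \frac{4}{7} \approx 0.57143$
$p = \frac{36}{7}$ ($p = \left(2 \cdot \frac{4}{7} + 0\right) - -4 = \left(\frac{8}{7} + 0\right) + 4 = \frac{8}{7} + 4 = \frac{36}{7} \approx 5.1429$)
$\left(P{\left(3 \right)} - \left(-3 + 3 p\right)\right) 14 = \left(6 + \left(\left(-3\right) \frac{36}{7} + 3\right)\right) 14 = \left(6 + \left(- \frac{108}{7} + 3\right)\right) 14 = \left(6 - \frac{87}{7}\right) 14 = \left(- \frac{45}{7}\right) 14 = -90$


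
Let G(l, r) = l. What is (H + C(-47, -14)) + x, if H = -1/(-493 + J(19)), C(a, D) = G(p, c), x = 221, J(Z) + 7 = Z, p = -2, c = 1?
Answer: 105340/481 ≈ 219.00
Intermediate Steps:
J(Z) = -7 + Z
C(a, D) = -2
H = 1/481 (H = -1/(-493 + (-7 + 19)) = -1/(-493 + 12) = -1/(-481) = -1*(-1/481) = 1/481 ≈ 0.0020790)
(H + C(-47, -14)) + x = (1/481 - 2) + 221 = -961/481 + 221 = 105340/481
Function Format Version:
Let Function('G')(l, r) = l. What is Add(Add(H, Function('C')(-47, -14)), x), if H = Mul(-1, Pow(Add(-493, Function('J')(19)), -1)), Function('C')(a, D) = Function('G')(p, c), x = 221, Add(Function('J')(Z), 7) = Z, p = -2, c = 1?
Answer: Rational(105340, 481) ≈ 219.00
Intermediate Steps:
Function('J')(Z) = Add(-7, Z)
Function('C')(a, D) = -2
H = Rational(1, 481) (H = Mul(-1, Pow(Add(-493, Add(-7, 19)), -1)) = Mul(-1, Pow(Add(-493, 12), -1)) = Mul(-1, Pow(-481, -1)) = Mul(-1, Rational(-1, 481)) = Rational(1, 481) ≈ 0.0020790)
Add(Add(H, Function('C')(-47, -14)), x) = Add(Add(Rational(1, 481), -2), 221) = Add(Rational(-961, 481), 221) = Rational(105340, 481)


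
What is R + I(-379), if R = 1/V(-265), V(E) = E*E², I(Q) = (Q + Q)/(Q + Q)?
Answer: 18609624/18609625 ≈ 1.0000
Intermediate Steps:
I(Q) = 1 (I(Q) = (2*Q)/((2*Q)) = (2*Q)*(1/(2*Q)) = 1)
V(E) = E³
R = -1/18609625 (R = 1/((-265)³) = 1/(-18609625) = -1/18609625 ≈ -5.3736e-8)
R + I(-379) = -1/18609625 + 1 = 18609624/18609625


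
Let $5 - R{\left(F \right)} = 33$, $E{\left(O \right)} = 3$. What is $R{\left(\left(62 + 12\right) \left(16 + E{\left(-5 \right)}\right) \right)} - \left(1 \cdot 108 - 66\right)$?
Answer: $-70$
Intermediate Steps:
$R{\left(F \right)} = -28$ ($R{\left(F \right)} = 5 - 33 = -28$)
$R{\left(\left(62 + 12\right) \left(16 + E{\left(-5 \right)}\right) \right)} - \left(1 \cdot 108 - 66\right) = -28 - \left(1 \cdot 108 - 66\right) = -28 - \left(108 - 66\right) = -28 - 42 = -70$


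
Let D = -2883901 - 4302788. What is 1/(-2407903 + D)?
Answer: -1/9594592 ≈ -1.0423e-7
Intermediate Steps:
D = -7186689
1/(-2407903 + D) = 1/(-2407903 - 7186689) = 1/(-9594592) = -1/9594592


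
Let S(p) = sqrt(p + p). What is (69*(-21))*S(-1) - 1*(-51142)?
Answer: 51142 - 1449*I*sqrt(2) ≈ 51142.0 - 2049.2*I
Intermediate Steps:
S(p) = sqrt(2)*sqrt(p) (S(p) = sqrt(2*p) = sqrt(2)*sqrt(p))
(69*(-21))*S(-1) - 1*(-51142) = (69*(-21))*(sqrt(2)*sqrt(-1)) - 1*(-51142) = -1449*sqrt(2)*I + 51142 = -1449*I*sqrt(2) + 51142 = 51142 - 1449*I*sqrt(2)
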